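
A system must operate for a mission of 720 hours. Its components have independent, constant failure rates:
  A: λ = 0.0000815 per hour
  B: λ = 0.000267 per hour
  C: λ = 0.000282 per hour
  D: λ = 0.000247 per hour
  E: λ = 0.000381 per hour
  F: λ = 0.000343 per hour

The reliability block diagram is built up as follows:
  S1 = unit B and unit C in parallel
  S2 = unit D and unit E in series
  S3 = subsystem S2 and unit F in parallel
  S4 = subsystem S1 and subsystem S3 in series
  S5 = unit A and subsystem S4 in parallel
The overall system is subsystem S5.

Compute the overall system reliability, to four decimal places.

R(A) = exp(−0.0000815 × 720) = 0.943008
R(B) = exp(−0.000267 × 720) = 0.825109
R(C) = exp(−0.000282 × 720) = 0.816246
R(D) = exp(−0.000247 × 720) = 0.837076
R(E) = exp(−0.000381 × 720) = 0.760089
R(F) = exp(−0.000343 × 720) = 0.781172
Parallel (B and C): 1 − (1 − 0.825109)(1 − 0.816246) = 0.967863
Series (D and E): 0.837076 × 0.760089 = 0.636252
Parallel ([0.636252] and F): 1 − (1 − 0.636252)(1 − 0.781172) = 0.920402
Series ([0.967863] and [0.920402]): 0.967863 × 0.920402 = 0.890823
Parallel (A and [0.890823]): 1 − (1 − 0.943008)(1 − 0.890823) = 0.9938

0.9938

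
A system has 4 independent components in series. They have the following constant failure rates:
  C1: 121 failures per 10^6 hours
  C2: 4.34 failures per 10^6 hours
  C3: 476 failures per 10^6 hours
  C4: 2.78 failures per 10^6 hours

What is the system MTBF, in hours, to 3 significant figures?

1660

Series of exponential components: λ_sys = Σ λ_i
λ_sys = 0.000121 + 0.00000434 + 0.000476 + 0.00000278 = 6.0412e-04 /h
MTBF = 1 / λ_sys = 1660 h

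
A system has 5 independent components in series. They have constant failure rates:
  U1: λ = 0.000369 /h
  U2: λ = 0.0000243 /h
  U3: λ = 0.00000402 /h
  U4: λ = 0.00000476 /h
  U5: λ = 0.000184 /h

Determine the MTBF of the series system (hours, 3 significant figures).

1710

Series of exponential components: λ_sys = Σ λ_i
λ_sys = 0.000369 + 0.0000243 + 0.00000402 + 0.00000476 + 0.000184 = 5.8608e-04 /h
MTBF = 1 / λ_sys = 1710 h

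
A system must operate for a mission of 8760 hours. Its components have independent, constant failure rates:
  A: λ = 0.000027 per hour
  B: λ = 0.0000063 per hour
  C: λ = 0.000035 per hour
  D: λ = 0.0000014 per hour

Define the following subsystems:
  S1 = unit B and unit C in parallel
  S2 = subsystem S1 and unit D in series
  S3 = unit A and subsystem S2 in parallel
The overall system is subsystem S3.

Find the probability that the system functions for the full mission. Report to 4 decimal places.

0.9945

R(A) = exp(−0.000027 × 8760) = 0.789370
R(B) = exp(−0.0000063 × 8760) = 0.946307
R(C) = exp(−0.000035 × 8760) = 0.735945
R(D) = exp(−0.0000014 × 8760) = 0.987811
Parallel (B and C): 1 − (1 − 0.946307)(1 − 0.735945) = 0.985822
Series ([0.985822] and D): 0.985822 × 0.987811 = 0.973806
Parallel (A and [0.973806]): 1 − (1 − 0.789370)(1 − 0.973806) = 0.9945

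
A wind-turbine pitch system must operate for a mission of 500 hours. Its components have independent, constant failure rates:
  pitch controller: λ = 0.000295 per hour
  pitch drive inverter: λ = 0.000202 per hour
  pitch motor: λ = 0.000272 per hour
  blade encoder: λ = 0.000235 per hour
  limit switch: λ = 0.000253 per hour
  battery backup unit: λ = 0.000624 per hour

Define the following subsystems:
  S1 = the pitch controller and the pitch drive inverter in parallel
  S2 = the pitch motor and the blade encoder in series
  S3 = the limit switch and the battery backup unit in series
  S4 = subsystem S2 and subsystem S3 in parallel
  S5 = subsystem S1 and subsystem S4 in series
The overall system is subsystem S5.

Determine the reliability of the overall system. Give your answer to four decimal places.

R(pitch controller) = exp(−0.000295 × 500) = 0.862862
R(pitch drive inverter) = exp(−0.000202 × 500) = 0.903933
R(pitch motor) = exp(−0.000272 × 500) = 0.872843
R(blade encoder) = exp(−0.000235 × 500) = 0.889141
R(limit switch) = exp(−0.000253 × 500) = 0.881174
R(battery backup unit) = exp(−0.000624 × 500) = 0.731982
Parallel (pitch controller and pitch drive inverter): 1 − (1 − 0.862862)(1 − 0.903933) = 0.986826
Series (pitch motor and blade encoder): 0.872843 × 0.889141 = 0.776080
Series (limit switch and battery backup unit): 0.881174 × 0.731982 = 0.645004
Parallel ([0.776080] and [0.645004]): 1 − (1 − 0.776080)(1 − 0.645004) = 0.920509
Series ([0.986826] and [0.920509]): 0.986826 × 0.920509 = 0.9084

0.9084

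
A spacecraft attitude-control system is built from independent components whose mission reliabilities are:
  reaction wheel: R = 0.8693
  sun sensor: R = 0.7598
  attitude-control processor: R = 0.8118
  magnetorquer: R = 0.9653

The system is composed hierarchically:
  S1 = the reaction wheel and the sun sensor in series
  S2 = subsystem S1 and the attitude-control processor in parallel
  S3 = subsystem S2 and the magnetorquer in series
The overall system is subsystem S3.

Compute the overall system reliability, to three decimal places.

Series (reaction wheel and sun sensor): 0.86930 × 0.75980 = 0.66049
Parallel ([0.66049] and attitude-control processor): 1 − (1 − 0.66049)(1 − 0.81180) = 0.93610
Series ([0.93610] and magnetorquer): 0.93610 × 0.96530 = 0.904

0.904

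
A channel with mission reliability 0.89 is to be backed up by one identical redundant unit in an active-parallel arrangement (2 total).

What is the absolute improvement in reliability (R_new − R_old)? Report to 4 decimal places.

R_before = 0.89
R_after = 1 − (1 − 0.89)^2 = 0.9879
ΔR = 0.9879 − 0.89 = 0.0979

0.0979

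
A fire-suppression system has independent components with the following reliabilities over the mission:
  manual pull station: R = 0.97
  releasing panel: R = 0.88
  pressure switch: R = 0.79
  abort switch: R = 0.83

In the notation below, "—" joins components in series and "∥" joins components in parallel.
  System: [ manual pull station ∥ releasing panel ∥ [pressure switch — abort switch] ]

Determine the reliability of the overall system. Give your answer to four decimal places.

Series (pressure switch and abort switch): 0.790000 × 0.830000 = 0.655700
Parallel (manual pull station, releasing panel, and [0.655700]): 1 − (1 − 0.970000)(1 − 0.880000)(1 − 0.655700) = 0.9988

0.9988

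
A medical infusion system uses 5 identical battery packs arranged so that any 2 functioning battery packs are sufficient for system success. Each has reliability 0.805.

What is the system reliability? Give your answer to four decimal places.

R = Σ_{i=2}^{5} C(5,i) p^i (1−p)^{5−i} with p = 0.805
C(5,2)·0.805^2·0.195^3 = 0.048050
C(5,3)·0.805^3·0.195^2 = 0.198361
C(5,4)·0.805^4·0.195^1 = 0.409438
C(5,5)·0.805^5·0.195^0 = 0.338049
Sum = 0.9939

0.9939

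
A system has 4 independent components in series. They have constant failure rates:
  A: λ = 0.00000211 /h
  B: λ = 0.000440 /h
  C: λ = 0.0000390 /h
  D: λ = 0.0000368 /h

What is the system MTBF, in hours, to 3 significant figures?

Series of exponential components: λ_sys = Σ λ_i
λ_sys = 0.00000211 + 0.000440 + 0.0000390 + 0.0000368 = 5.1791e-04 /h
MTBF = 1 / λ_sys = 1930 h

1930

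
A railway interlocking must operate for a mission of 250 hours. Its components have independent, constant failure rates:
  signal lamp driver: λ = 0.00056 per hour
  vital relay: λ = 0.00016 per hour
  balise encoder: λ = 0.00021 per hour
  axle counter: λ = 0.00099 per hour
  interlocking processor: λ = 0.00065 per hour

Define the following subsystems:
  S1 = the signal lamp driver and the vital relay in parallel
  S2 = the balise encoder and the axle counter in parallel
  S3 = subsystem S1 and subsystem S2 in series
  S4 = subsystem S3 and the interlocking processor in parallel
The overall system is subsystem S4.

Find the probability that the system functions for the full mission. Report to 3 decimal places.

0.998

R(signal lamp driver) = exp(−0.00056 × 250) = 0.86936
R(vital relay) = exp(−0.00016 × 250) = 0.96079
R(balise encoder) = exp(−0.00021 × 250) = 0.94885
R(axle counter) = exp(−0.00099 × 250) = 0.78075
R(interlocking processor) = exp(−0.00065 × 250) = 0.85002
Parallel (signal lamp driver and vital relay): 1 − (1 − 0.86936)(1 − 0.96079) = 0.99488
Parallel (balise encoder and axle counter): 1 − (1 − 0.94885)(1 − 0.78075) = 0.98879
Series ([0.99488] and [0.98879]): 0.99488 × 0.98879 = 0.98373
Parallel ([0.98373] and interlocking processor): 1 − (1 − 0.98373)(1 − 0.85002) = 0.998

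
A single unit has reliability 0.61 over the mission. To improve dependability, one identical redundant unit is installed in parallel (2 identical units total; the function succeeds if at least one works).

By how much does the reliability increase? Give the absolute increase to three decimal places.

0.238

R_before = 0.61
R_after = 1 − (1 − 0.61)^2 = 0.848
ΔR = 0.848 − 0.61 = 0.238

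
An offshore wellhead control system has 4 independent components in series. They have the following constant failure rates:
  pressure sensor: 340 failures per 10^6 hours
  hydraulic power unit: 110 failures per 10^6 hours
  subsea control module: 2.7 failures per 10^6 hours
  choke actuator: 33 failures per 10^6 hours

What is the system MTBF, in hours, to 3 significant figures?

2060

Series of exponential components: λ_sys = Σ λ_i
λ_sys = 0.00034 + 0.00011 + 0.0000027 + 0.000033 = 4.8570e-04 /h
MTBF = 1 / λ_sys = 2060 h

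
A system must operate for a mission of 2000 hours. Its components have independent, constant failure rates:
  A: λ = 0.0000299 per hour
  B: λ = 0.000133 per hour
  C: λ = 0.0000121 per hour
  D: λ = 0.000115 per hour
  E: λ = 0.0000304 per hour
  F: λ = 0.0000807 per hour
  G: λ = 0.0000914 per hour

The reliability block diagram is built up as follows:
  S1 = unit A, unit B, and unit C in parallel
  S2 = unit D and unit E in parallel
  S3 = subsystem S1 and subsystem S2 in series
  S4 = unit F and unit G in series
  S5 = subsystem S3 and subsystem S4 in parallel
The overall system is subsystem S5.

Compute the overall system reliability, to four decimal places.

0.9964

R(A) = exp(−0.0000299 × 2000) = 0.941953
R(B) = exp(−0.000133 × 2000) = 0.766439
R(C) = exp(−0.0000121 × 2000) = 0.976090
R(D) = exp(−0.000115 × 2000) = 0.794534
R(E) = exp(−0.0000304 × 2000) = 0.941011
R(F) = exp(−0.0000807 × 2000) = 0.850952
R(G) = exp(−0.0000914 × 2000) = 0.832935
Parallel (A, B, and C): 1 − (1 − 0.941953)(1 − 0.766439)(1 − 0.976090) = 0.999676
Parallel (D and E): 1 − (1 − 0.794534)(1 − 0.941011) = 0.987880
Series ([0.999676] and [0.987880]): 0.999676 × 0.987880 = 0.987560
Series (F and G): 0.850952 × 0.832935 = 0.708788
Parallel ([0.987560] and [0.708788]): 1 − (1 − 0.987560)(1 − 0.708788) = 0.9964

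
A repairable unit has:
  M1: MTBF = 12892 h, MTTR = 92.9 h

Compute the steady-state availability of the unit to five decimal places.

0.99285

A(M1) = MTBF/(MTBF+MTTR) = 12892/(12892+92.9) = 0.99285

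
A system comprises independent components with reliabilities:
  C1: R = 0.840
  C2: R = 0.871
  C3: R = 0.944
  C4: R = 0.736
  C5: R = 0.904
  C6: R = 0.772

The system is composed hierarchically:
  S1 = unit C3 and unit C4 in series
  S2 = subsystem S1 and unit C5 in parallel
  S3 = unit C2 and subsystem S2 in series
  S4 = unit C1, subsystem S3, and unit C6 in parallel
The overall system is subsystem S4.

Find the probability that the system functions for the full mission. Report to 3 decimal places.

Series (C3 and C4): 0.94400 × 0.73600 = 0.69478
Parallel ([0.69478] and C5): 1 − (1 − 0.69478)(1 − 0.90400) = 0.97070
Series (C2 and [0.97070]): 0.87100 × 0.97070 = 0.84548
Parallel (C1, [0.84548], and C6): 1 − (1 − 0.84000)(1 − 0.84548)(1 − 0.77200) = 0.994

0.994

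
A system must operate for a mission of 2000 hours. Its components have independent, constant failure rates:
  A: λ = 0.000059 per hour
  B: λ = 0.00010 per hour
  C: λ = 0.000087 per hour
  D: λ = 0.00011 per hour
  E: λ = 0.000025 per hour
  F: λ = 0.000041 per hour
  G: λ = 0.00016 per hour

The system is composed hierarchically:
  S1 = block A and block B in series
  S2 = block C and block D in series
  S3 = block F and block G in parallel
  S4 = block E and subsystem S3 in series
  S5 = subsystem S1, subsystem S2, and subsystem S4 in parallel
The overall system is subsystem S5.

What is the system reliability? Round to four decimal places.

R(A) = exp(−0.000059 × 2000) = 0.888696
R(B) = exp(−0.00010 × 2000) = 0.818731
R(C) = exp(−0.000087 × 2000) = 0.840297
R(D) = exp(−0.00011 × 2000) = 0.802519
R(E) = exp(−0.000025 × 2000) = 0.951229
R(F) = exp(−0.000041 × 2000) = 0.921272
R(G) = exp(−0.00016 × 2000) = 0.726149
Series (A and B): 0.888696 × 0.818731 = 0.727603
Series (C and D): 0.840297 × 0.802519 = 0.674354
Parallel (F and G): 1 − (1 − 0.921272)(1 − 0.726149) = 0.978440
Series (E and [0.978440]): 0.951229 × 0.978440 = 0.930721
Parallel ([0.727603], [0.674354], and [0.930721]): 1 − (1 − 0.727603)(1 − 0.674354)(1 − 0.930721) = 0.9939

0.9939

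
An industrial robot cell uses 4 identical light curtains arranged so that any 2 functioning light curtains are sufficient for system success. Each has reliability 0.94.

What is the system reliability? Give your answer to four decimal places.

R = Σ_{i=2}^{4} C(4,i) p^i (1−p)^{4−i} with p = 0.94
C(4,2)·0.94^2·0.06^2 = 0.019086
C(4,3)·0.94^3·0.06^1 = 0.199340
C(4,4)·0.94^4·0.06^0 = 0.780749
Sum = 0.9992

0.9992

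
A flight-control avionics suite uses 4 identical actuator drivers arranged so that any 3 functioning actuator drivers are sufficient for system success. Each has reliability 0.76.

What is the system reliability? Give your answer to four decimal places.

0.7550

R = Σ_{i=3}^{4} C(4,i) p^i (1−p)^{4−i} with p = 0.76
C(4,3)·0.76^3·0.24^1 = 0.421417
C(4,4)·0.76^4·0.24^0 = 0.333622
Sum = 0.7550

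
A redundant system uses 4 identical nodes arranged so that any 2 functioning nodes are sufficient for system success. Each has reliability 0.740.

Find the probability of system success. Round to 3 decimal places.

R = Σ_{i=2}^{4} C(4,i) p^i (1−p)^{4−i} with p = 0.740
C(4,2)·0.740^2·0.260^2 = 0.22211
C(4,3)·0.740^3·0.260^1 = 0.42143
C(4,4)·0.740^4·0.260^0 = 0.29987
Sum = 0.943

0.943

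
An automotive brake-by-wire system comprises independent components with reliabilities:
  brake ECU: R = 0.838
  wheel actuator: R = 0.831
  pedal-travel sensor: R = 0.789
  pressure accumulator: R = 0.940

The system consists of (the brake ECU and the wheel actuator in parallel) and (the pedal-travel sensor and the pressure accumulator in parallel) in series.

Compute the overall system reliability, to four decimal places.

0.9603

Parallel (brake ECU and wheel actuator): 1 − (1 − 0.838000)(1 − 0.831000) = 0.972622
Parallel (pedal-travel sensor and pressure accumulator): 1 − (1 − 0.789000)(1 − 0.940000) = 0.987340
Series ([0.972622] and [0.987340]): 0.972622 × 0.987340 = 0.9603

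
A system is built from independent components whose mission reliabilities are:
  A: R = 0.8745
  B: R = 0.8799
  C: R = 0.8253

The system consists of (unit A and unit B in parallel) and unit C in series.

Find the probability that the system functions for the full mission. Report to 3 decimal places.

0.813

Parallel (A and B): 1 − (1 − 0.87450)(1 − 0.87990) = 0.98493
Series ([0.98493] and C): 0.98493 × 0.82530 = 0.813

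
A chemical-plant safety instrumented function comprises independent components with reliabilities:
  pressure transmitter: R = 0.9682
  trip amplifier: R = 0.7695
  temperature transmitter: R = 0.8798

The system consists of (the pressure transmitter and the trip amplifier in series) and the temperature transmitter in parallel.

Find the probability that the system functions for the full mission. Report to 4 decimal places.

0.9694

Series (pressure transmitter and trip amplifier): 0.968200 × 0.769500 = 0.745030
Parallel ([0.745030] and temperature transmitter): 1 − (1 − 0.745030)(1 − 0.879800) = 0.9694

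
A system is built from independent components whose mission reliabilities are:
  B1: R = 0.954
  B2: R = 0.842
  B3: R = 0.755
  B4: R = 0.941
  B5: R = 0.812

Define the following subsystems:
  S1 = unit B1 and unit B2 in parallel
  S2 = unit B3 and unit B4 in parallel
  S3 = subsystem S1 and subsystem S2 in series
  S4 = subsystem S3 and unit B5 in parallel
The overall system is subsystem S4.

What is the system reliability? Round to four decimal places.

Parallel (B1 and B2): 1 − (1 − 0.954000)(1 − 0.842000) = 0.992732
Parallel (B3 and B4): 1 − (1 − 0.755000)(1 − 0.941000) = 0.985545
Series ([0.992732] and [0.985545]): 0.992732 × 0.985545 = 0.978382
Parallel ([0.978382] and B5): 1 − (1 − 0.978382)(1 − 0.812000) = 0.9959

0.9959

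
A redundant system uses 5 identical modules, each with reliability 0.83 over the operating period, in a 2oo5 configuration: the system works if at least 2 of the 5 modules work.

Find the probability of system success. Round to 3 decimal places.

R = Σ_{i=2}^{5} C(5,i) p^i (1−p)^{5−i} with p = 0.83
C(5,2)·0.83^2·0.17^3 = 0.03385
C(5,3)·0.83^3·0.17^2 = 0.16525
C(5,4)·0.83^4·0.17^1 = 0.40340
C(5,5)·0.83^5·0.17^0 = 0.39390
Sum = 0.996

0.996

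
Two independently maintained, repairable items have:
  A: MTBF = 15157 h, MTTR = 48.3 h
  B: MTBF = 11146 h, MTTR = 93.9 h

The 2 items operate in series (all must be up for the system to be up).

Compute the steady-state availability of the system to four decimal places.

0.9885

A(A) = MTBF/(MTBF+MTTR) = 15157/(15157+48.3) = 0.996823
A(B) = MTBF/(MTBF+MTTR) = 11146/(11146+93.9) = 0.991646
Series availability: 0.996823 × 0.991646 = 0.9885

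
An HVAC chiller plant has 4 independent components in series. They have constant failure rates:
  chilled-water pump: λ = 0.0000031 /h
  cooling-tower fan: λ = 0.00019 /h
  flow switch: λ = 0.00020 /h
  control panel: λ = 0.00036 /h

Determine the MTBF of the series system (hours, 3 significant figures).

Series of exponential components: λ_sys = Σ λ_i
λ_sys = 0.0000031 + 0.00019 + 0.00020 + 0.00036 = 7.5310e-04 /h
MTBF = 1 / λ_sys = 1330 h

1330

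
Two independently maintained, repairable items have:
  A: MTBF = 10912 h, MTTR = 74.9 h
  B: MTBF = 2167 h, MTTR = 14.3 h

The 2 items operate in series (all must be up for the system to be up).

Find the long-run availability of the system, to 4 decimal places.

0.9867

A(A) = MTBF/(MTBF+MTTR) = 10912/(10912+74.9) = 0.993183
A(B) = MTBF/(MTBF+MTTR) = 2167/(2167+14.3) = 0.993444
Series availability: 0.993183 × 0.993444 = 0.9867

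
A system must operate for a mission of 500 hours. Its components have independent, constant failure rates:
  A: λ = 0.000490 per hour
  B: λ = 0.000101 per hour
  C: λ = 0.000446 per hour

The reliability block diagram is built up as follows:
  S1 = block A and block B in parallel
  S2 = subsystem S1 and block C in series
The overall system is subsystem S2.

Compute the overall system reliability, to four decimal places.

R(A) = exp(−0.000490 × 500) = 0.782705
R(B) = exp(−0.000101 × 500) = 0.950754
R(C) = exp(−0.000446 × 500) = 0.800115
Parallel (A and B): 1 − (1 − 0.782705)(1 − 0.950754) = 0.989299
Series ([0.989299] and C): 0.989299 × 0.800115 = 0.7916

0.7916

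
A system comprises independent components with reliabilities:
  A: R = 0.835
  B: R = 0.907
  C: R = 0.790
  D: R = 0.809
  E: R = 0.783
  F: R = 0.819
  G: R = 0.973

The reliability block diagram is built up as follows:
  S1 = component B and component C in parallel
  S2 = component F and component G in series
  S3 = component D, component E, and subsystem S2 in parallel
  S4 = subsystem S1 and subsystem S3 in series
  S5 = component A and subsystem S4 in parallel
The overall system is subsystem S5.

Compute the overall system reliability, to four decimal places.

Parallel (B and C): 1 − (1 − 0.907000)(1 − 0.790000) = 0.980470
Series (F and G): 0.819000 × 0.973000 = 0.796887
Parallel (D, E, and [0.796887]): 1 − (1 − 0.809000)(1 − 0.783000)(1 − 0.796887) = 0.991582
Series ([0.980470] and [0.991582]): 0.980470 × 0.991582 = 0.972216
Parallel (A and [0.972216]): 1 − (1 − 0.835000)(1 − 0.972216) = 0.9954

0.9954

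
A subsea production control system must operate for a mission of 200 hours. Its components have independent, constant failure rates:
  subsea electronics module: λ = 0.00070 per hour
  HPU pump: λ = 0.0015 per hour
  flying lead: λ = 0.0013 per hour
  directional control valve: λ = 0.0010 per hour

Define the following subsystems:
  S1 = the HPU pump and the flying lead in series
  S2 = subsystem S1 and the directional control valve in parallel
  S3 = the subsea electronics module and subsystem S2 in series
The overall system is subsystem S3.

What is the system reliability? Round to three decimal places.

R(subsea electronics module) = exp(−0.00070 × 200) = 0.86936
R(HPU pump) = exp(−0.0015 × 200) = 0.74082
R(flying lead) = exp(−0.0013 × 200) = 0.77105
R(directional control valve) = exp(−0.0010 × 200) = 0.81873
Series (HPU pump and flying lead): 0.74082 × 0.77105 = 0.57121
Parallel ([0.57121] and directional control valve): 1 − (1 − 0.57121)(1 − 0.81873) = 0.92227
Series (subsea electronics module and [0.92227]): 0.86936 × 0.92227 = 0.802

0.802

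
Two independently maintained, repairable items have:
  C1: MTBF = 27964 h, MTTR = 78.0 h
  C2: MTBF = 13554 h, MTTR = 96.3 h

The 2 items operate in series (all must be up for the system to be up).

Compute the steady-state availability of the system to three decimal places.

A(C1) = MTBF/(MTBF+MTTR) = 27964/(27964+78.0) = 0.997218
A(C2) = MTBF/(MTBF+MTTR) = 13554/(13554+96.3) = 0.992945
Series availability: 0.997218 × 0.992945 = 0.990

0.990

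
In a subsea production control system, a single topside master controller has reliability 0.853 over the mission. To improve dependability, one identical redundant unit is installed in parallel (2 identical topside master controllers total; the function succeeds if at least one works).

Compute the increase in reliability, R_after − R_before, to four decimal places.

R_before = 0.853
R_after = 1 − (1 − 0.853)^2 = 0.9784
ΔR = 0.9784 − 0.853 = 0.1254

0.1254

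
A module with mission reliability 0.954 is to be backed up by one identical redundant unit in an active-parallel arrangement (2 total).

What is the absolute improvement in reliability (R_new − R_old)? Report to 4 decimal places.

0.0439

R_before = 0.954
R_after = 1 − (1 − 0.954)^2 = 0.9979
ΔR = 0.9979 − 0.954 = 0.0439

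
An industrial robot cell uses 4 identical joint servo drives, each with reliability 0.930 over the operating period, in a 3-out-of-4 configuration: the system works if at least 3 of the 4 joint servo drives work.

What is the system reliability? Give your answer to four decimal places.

0.9733

R = Σ_{i=3}^{4} C(4,i) p^i (1−p)^{4−i} with p = 0.930
C(4,3)·0.930^3·0.070^1 = 0.225220
C(4,4)·0.930^4·0.070^0 = 0.748052
Sum = 0.9733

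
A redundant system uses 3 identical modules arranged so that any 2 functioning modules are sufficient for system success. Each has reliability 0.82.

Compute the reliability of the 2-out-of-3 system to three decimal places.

R = Σ_{i=2}^{3} C(3,i) p^i (1−p)^{3−i} with p = 0.82
C(3,2)·0.82^2·0.18^1 = 0.36310
C(3,3)·0.82^3·0.18^0 = 0.55137
Sum = 0.914

0.914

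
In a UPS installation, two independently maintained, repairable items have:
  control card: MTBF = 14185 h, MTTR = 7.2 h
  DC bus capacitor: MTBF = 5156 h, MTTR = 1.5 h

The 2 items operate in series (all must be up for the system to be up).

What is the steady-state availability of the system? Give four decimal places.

0.9992

A(control card) = MTBF/(MTBF+MTTR) = 14185/(14185+7.2) = 0.999493
A(DC bus capacitor) = MTBF/(MTBF+MTTR) = 5156/(5156+1.5) = 0.999709
Series availability: 0.999493 × 0.999709 = 0.9992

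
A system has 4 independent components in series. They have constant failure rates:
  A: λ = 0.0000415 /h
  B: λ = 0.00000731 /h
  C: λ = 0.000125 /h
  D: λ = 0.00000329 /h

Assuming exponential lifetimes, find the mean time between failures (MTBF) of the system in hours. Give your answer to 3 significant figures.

5650

Series of exponential components: λ_sys = Σ λ_i
λ_sys = 0.0000415 + 0.00000731 + 0.000125 + 0.00000329 = 1.7710e-04 /h
MTBF = 1 / λ_sys = 5650 h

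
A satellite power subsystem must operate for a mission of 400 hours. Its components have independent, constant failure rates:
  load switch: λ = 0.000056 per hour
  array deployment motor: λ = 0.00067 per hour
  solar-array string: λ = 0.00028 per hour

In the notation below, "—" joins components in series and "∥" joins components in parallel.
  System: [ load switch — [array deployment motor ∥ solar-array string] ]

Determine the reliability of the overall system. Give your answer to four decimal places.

R(load switch) = exp(−0.000056 × 400) = 0.977849
R(array deployment motor) = exp(−0.00067 × 400) = 0.764908
R(solar-array string) = exp(−0.00028 × 400) = 0.894044
Parallel (array deployment motor and solar-array string): 1 − (1 − 0.764908)(1 − 0.894044) = 0.975091
Series (load switch and [0.975091]): 0.977849 × 0.975091 = 0.9535

0.9535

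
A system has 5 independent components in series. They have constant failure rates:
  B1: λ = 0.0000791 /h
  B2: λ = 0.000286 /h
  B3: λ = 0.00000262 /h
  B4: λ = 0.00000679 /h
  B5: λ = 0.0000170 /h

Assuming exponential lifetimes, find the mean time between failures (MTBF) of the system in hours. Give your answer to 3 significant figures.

Series of exponential components: λ_sys = Σ λ_i
λ_sys = 0.0000791 + 0.000286 + 0.00000262 + 0.00000679 + 0.0000170 = 3.9151e-04 /h
MTBF = 1 / λ_sys = 2550 h

2550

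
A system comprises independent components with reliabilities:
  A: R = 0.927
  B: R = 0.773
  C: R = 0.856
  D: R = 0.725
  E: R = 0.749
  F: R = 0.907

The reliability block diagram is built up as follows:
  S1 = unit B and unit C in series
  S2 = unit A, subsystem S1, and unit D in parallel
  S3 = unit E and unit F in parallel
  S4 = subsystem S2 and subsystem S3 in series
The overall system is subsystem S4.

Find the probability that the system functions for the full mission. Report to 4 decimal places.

Series (B and C): 0.773000 × 0.856000 = 0.661688
Parallel (A, [0.661688], and D): 1 − (1 − 0.927000)(1 − 0.661688)(1 − 0.725000) = 0.993208
Parallel (E and F): 1 − (1 − 0.749000)(1 − 0.907000) = 0.976657
Series ([0.993208] and [0.976657]): 0.993208 × 0.976657 = 0.9700

0.9700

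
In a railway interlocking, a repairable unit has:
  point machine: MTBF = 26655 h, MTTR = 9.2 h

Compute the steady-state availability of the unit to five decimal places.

A(point machine) = MTBF/(MTBF+MTTR) = 26655/(26655+9.2) = 0.99965

0.99965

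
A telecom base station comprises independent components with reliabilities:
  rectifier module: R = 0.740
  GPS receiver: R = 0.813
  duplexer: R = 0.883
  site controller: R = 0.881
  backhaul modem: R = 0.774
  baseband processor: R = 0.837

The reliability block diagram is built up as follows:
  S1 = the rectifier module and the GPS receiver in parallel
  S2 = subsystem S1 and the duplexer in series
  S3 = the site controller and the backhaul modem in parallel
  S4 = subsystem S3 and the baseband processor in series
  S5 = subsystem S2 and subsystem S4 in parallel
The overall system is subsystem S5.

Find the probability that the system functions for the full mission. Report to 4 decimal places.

0.9703

Parallel (rectifier module and GPS receiver): 1 − (1 − 0.740000)(1 − 0.813000) = 0.951380
Series ([0.951380] and duplexer): 0.951380 × 0.883000 = 0.840069
Parallel (site controller and backhaul modem): 1 − (1 − 0.881000)(1 − 0.774000) = 0.973106
Series ([0.973106] and baseband processor): 0.973106 × 0.837000 = 0.814490
Parallel ([0.840069] and [0.814490]): 1 − (1 − 0.840069)(1 − 0.814490) = 0.9703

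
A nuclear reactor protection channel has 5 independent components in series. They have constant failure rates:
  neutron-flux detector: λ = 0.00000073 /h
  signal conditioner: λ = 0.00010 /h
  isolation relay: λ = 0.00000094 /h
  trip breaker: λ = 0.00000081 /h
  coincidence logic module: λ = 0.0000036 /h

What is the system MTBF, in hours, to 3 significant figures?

Series of exponential components: λ_sys = Σ λ_i
λ_sys = 0.00000073 + 0.00010 + 0.00000094 + 0.00000081 + 0.0000036 = 1.0608e-04 /h
MTBF = 1 / λ_sys = 9430 h

9430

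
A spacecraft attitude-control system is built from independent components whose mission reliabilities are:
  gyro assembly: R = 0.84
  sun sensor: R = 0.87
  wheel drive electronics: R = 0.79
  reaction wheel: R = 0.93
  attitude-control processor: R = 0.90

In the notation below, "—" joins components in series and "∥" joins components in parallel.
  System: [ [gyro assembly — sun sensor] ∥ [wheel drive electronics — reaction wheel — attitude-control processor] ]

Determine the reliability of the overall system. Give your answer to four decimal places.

Series (gyro assembly and sun sensor): 0.840000 × 0.870000 = 0.730800
Series (wheel drive electronics, reaction wheel, and attitude-control processor): 0.790000 × 0.930000 × 0.900000 = 0.661230
Parallel ([0.730800] and [0.661230]): 1 − (1 − 0.730800)(1 − 0.661230) = 0.9088

0.9088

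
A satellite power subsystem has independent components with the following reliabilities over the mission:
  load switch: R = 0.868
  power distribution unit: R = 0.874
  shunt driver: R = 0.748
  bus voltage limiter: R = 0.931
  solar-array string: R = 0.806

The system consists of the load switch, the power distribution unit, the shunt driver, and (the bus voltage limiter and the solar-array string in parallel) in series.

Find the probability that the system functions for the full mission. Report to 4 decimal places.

Parallel (bus voltage limiter and solar-array string): 1 − (1 − 0.931000)(1 − 0.806000) = 0.986614
Series (load switch, power distribution unit, shunt driver, and [0.986614]): 0.868000 × 0.874000 × 0.748000 × 0.986614 = 0.5599

0.5599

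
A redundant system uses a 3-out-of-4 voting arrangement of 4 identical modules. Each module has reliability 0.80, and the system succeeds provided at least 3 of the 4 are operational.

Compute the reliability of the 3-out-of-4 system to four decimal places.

R = Σ_{i=3}^{4} C(4,i) p^i (1−p)^{4−i} with p = 0.80
C(4,3)·0.80^3·0.20^1 = 0.409600
C(4,4)·0.80^4·0.20^0 = 0.409600
Sum = 0.8192

0.8192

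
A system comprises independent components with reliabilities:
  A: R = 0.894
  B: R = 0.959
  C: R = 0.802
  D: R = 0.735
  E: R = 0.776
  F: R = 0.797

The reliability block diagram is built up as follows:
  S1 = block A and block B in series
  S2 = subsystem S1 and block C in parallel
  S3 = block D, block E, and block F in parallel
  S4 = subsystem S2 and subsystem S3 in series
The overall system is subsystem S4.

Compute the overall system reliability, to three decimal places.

0.960

Series (A and B): 0.89400 × 0.95900 = 0.85735
Parallel ([0.85735] and C): 1 − (1 − 0.85735)(1 − 0.80200) = 0.97176
Parallel (D, E, and F): 1 − (1 − 0.73500)(1 − 0.77600)(1 − 0.79700) = 0.98795
Series ([0.97176] and [0.98795]): 0.97176 × 0.98795 = 0.960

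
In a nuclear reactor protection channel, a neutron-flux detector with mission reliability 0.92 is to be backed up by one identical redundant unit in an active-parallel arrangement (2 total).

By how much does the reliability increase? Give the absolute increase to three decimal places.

0.074

R_before = 0.92
R_after = 1 − (1 − 0.92)^2 = 0.994
ΔR = 0.994 − 0.92 = 0.074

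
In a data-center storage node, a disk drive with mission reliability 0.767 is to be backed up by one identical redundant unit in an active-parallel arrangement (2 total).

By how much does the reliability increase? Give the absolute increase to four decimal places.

R_before = 0.767
R_after = 1 − (1 − 0.767)^2 = 0.9457
ΔR = 0.9457 − 0.767 = 0.1787

0.1787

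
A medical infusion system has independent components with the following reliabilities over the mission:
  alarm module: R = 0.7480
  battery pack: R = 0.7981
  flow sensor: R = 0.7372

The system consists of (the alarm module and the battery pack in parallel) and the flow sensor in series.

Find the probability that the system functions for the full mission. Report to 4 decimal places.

Parallel (alarm module and battery pack): 1 − (1 − 0.748000)(1 − 0.798100) = 0.949121
Series ([0.949121] and flow sensor): 0.949121 × 0.737200 = 0.6997

0.6997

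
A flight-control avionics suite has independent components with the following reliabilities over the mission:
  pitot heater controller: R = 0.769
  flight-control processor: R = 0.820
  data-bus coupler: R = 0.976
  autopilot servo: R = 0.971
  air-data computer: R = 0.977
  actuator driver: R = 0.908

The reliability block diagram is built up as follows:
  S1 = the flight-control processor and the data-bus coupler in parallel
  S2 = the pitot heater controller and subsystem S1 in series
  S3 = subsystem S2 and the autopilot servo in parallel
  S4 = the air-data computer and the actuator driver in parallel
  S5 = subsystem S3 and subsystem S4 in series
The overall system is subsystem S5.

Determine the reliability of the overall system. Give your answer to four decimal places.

Parallel (flight-control processor and data-bus coupler): 1 − (1 − 0.820000)(1 − 0.976000) = 0.995680
Series (pitot heater controller and [0.995680]): 0.769000 × 0.995680 = 0.765678
Parallel ([0.765678] and autopilot servo): 1 − (1 − 0.765678)(1 − 0.971000) = 0.993205
Parallel (air-data computer and actuator driver): 1 − (1 − 0.977000)(1 − 0.908000) = 0.997884
Series ([0.993205] and [0.997884]): 0.993205 × 0.997884 = 0.9911

0.9911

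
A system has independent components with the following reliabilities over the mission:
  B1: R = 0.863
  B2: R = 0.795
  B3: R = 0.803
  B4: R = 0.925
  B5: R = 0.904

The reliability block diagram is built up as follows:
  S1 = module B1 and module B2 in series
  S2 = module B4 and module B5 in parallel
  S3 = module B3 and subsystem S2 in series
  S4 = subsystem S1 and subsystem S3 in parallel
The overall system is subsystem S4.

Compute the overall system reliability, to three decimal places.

Series (B1 and B2): 0.86300 × 0.79500 = 0.68609
Parallel (B4 and B5): 1 − (1 − 0.92500)(1 − 0.90400) = 0.99280
Series (B3 and [0.99280]): 0.80300 × 0.99280 = 0.79722
Parallel ([0.68609] and [0.79722]): 1 − (1 − 0.68609)(1 − 0.79722) = 0.936

0.936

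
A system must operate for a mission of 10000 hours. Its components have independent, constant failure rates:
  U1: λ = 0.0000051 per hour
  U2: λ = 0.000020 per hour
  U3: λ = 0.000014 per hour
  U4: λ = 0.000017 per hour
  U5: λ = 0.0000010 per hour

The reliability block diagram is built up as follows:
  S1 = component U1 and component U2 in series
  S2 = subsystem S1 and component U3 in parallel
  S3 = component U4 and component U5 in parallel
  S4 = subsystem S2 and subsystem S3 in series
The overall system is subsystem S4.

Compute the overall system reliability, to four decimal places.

R(U1) = exp(−0.0000051 × 10000) = 0.950279
R(U2) = exp(−0.000020 × 10000) = 0.818731
R(U3) = exp(−0.000014 × 10000) = 0.869358
R(U4) = exp(−0.000017 × 10000) = 0.843665
R(U5) = exp(−0.0000010 × 10000) = 0.990050
Series (U1 and U2): 0.950279 × 0.818731 = 0.778023
Parallel ([0.778023] and U3): 1 − (1 − 0.778023)(1 − 0.869358) = 0.971000
Parallel (U4 and U5): 1 − (1 − 0.843665)(1 − 0.990050) = 0.998444
Series ([0.971000] and [0.998444]): 0.971000 × 0.998444 = 0.9695

0.9695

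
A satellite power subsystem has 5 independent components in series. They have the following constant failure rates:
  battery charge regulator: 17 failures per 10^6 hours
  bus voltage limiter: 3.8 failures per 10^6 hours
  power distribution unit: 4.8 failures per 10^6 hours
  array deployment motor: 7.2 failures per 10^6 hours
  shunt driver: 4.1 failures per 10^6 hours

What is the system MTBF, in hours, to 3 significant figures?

Series of exponential components: λ_sys = Σ λ_i
λ_sys = 0.000017 + 0.0000038 + 0.0000048 + 0.0000072 + 0.0000041 = 3.6900e-05 /h
MTBF = 1 / λ_sys = 27100 h

27100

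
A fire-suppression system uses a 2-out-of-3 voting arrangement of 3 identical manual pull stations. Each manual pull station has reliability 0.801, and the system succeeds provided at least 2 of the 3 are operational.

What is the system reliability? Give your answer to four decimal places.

0.8970

R = Σ_{i=2}^{3} C(3,i) p^i (1−p)^{3−i} with p = 0.801
C(3,2)·0.801^2·0.199^1 = 0.383036
C(3,3)·0.801^3·0.199^0 = 0.513922
Sum = 0.8970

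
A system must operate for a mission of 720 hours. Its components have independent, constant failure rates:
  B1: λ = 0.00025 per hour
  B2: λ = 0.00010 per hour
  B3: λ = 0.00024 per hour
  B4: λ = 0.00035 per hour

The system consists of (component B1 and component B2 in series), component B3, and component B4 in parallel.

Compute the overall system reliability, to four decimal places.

R(B1) = exp(−0.00025 × 720) = 0.835270
R(B2) = exp(−0.00010 × 720) = 0.930531
R(B3) = exp(−0.00024 × 720) = 0.841306
R(B4) = exp(−0.00035 × 720) = 0.777245
Series (B1 and B2): 0.835270 × 0.930531 = 0.777245
Parallel ([0.777245], B3, and B4): 1 − (1 − 0.777245)(1 − 0.841306)(1 − 0.777245) = 0.9921

0.9921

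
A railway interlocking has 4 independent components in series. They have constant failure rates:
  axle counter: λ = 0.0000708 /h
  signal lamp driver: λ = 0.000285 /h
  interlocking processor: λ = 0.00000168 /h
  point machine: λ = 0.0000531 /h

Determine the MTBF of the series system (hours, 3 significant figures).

Series of exponential components: λ_sys = Σ λ_i
λ_sys = 0.0000708 + 0.000285 + 0.00000168 + 0.0000531 = 4.1058e-04 /h
MTBF = 1 / λ_sys = 2440 h

2440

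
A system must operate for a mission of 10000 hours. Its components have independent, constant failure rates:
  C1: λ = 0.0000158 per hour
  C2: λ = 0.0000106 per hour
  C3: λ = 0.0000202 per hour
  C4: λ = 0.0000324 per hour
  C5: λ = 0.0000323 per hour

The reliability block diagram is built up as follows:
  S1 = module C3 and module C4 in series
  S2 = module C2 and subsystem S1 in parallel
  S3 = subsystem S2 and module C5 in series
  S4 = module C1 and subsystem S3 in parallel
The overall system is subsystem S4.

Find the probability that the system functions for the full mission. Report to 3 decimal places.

R(C1) = exp(−0.0000158 × 10000) = 0.85385
R(C2) = exp(−0.0000106 × 10000) = 0.89942
R(C3) = exp(−0.0000202 × 10000) = 0.81709
R(C4) = exp(−0.0000324 × 10000) = 0.72325
R(C5) = exp(−0.0000323 × 10000) = 0.72397
Series (C3 and C4): 0.81709 × 0.72325 = 0.59096
Parallel (C2 and [0.59096]): 1 − (1 − 0.89942)(1 − 0.59096) = 0.95886
Series ([0.95886] and C5): 0.95886 × 0.72397 = 0.69419
Parallel (C1 and [0.69419]): 1 − (1 − 0.85385)(1 − 0.69419) = 0.955

0.955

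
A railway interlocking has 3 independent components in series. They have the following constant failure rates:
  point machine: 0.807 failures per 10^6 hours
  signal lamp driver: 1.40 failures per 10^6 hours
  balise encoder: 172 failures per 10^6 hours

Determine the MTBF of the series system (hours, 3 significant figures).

Series of exponential components: λ_sys = Σ λ_i
λ_sys = 0.000000807 + 0.00000140 + 0.000172 = 1.7421e-04 /h
MTBF = 1 / λ_sys = 5740 h

5740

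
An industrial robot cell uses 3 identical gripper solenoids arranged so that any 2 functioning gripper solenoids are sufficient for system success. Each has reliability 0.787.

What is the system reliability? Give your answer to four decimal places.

0.8832

R = Σ_{i=2}^{3} C(3,i) p^i (1−p)^{3−i} with p = 0.787
C(3,2)·0.787^2·0.213^1 = 0.395777
C(3,3)·0.787^3·0.213^0 = 0.487443
Sum = 0.8832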